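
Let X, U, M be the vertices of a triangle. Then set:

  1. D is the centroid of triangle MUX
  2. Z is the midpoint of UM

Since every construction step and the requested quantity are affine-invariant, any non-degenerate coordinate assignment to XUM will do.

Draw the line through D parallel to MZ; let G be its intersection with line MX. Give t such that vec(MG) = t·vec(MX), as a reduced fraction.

Choose coordinates X = (0, 0), U = (1, 0), M = (0, 1).
1. D is the centroid of triangle MUX ⇒ D = (1/3, 1/3)
2. Z is the midpoint of UM ⇒ Z = (1/2, 1/2)
through D parallel to MZ: direction (1/2, -1/2); meets MX at G = (0, 2/3)
G = M + t·(X−M) with t = 1/3

t = 1/3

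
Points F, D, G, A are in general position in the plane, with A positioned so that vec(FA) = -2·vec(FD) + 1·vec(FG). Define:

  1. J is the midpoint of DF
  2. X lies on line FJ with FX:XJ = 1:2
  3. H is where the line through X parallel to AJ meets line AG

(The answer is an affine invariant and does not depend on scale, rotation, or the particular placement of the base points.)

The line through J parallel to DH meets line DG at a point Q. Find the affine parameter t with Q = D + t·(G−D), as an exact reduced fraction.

t = -3/14

Choose coordinates F = (0, 0), D = (1, 0), G = (0, 1), A = (-2, 1).
1. J is the midpoint of DF ⇒ J = (1/2, 0)
2. X lies on line FJ with FX:XJ = 1:2 ⇒ X = (1/6, 0)
3. H is where the line through X parallel to AJ meets line AG ⇒ H = (-7/3, 1)
through J parallel to DH: direction (-10/3, 1); meets DG at Q = (17/14, -3/14)
Q = D + t·(G−D) with t = -3/14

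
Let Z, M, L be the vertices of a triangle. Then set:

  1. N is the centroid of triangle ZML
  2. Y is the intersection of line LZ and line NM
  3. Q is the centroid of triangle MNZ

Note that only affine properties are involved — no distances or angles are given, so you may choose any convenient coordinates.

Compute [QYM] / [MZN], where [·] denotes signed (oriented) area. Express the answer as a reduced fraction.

Choose coordinates Z = (0, 0), M = (1, 0), L = (0, 1).
1. N is the centroid of triangle ZML ⇒ N = (1/3, 1/3)
2. Y is the intersection of line LZ and line NM ⇒ Y = (0, 1/2)
3. Q is the centroid of triangle MNZ ⇒ Q = (4/9, 1/9)
2·[QYM] = -1/6, 2·[MZN] = -1/3
[QYM]:[MZN] = -1/6:-1/3 = 1/2

[QYM]:[MZN] = 1/2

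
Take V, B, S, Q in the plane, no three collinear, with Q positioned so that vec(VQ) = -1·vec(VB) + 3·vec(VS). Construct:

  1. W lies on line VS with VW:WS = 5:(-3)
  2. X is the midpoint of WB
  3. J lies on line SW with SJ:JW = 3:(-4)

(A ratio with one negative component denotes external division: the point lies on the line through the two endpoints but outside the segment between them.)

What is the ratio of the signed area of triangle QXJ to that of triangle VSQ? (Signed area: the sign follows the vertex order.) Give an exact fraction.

[QXJ]:[VSQ] = -8

Set V = (0, 0), B = (1, 0), S = (0, 1), Q = (-1, 3); any affine frame gives the same invariant.
1. W lies on line VS with VW:WS = 5:(-3) ⇒ W = (0, 5/2)
2. X is the midpoint of WB ⇒ X = (1/2, 5/4)
3. J lies on line SW with SJ:JW = 3:(-4) ⇒ J = (0, -7/2)
2·[QXJ] = -8, 2·[VSQ] = 1
[QXJ]:[VSQ] = -8:1 = -8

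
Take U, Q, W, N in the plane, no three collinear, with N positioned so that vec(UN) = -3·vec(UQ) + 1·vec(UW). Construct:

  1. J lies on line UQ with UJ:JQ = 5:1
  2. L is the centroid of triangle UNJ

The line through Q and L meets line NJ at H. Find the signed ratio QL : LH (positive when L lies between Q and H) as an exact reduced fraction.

QL:LH = -8/5

Assign U = (0, 0), Q = (1, 0), W = (0, 1), N = (-3, 1) — the answer is frame-independent, so this choice is without loss of generality.
1. J lies on line UQ with UJ:JQ = 5:1 ⇒ J = (5/6, 0)
2. L is the centroid of triangle UNJ ⇒ L = (-13/18, 1/3)
line QL meets NJ at H = (17/48, 1/8)
L = Q + t·(H−Q) with t = 8/3, so QL:LH = 8/3:-5/3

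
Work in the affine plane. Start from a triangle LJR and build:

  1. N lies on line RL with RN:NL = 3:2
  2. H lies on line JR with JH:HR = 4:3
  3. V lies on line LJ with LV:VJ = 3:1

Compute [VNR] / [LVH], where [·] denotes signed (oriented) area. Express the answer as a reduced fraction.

[VNR]:[LVH] = -21/20

Choose coordinates L = (0, 0), J = (1, 0), R = (0, 1).
1. N lies on line RL with RN:NL = 3:2 ⇒ N = (0, 2/5)
2. H lies on line JR with JH:HR = 4:3 ⇒ H = (3/7, 4/7)
3. V lies on line LJ with LV:VJ = 3:1 ⇒ V = (3/4, 0)
2·[VNR] = -9/20, 2·[LVH] = 3/7
[VNR]:[LVH] = -9/20:3/7 = -21/20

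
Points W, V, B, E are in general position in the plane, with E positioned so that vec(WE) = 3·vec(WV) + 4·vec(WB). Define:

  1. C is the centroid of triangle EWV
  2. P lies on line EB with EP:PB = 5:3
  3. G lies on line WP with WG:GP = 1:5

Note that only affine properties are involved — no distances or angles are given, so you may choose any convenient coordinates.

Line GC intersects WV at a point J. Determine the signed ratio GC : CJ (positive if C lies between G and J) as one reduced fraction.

Set W = (0, 0), V = (1, 0), B = (0, 1), E = (3, 4); any affine frame gives the same invariant.
1. C is the centroid of triangle EWV ⇒ C = (4/3, 4/3)
2. P lies on line EB with EP:PB = 5:3 ⇒ P = (9/8, 17/8)
3. G lies on line WP with WG:GP = 1:5 ⇒ G = (3/16, 17/48)
line GC meets WV at J = (-32/141, 0)
C = G + t·(J−G) with t = -47/17, so GC:CJ = -47/17:64/17

GC:CJ = -47/64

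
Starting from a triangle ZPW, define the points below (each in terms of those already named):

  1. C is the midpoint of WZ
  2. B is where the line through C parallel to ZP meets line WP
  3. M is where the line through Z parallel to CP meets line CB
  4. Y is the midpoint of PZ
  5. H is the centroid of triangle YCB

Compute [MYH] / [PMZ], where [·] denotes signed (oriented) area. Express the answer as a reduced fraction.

Work in coordinates with Z = (0, 0), P = (1, 0), W = (0, 1).
1. C is the midpoint of WZ ⇒ C = (0, 1/2)
2. B is where the line through C parallel to ZP meets line WP ⇒ B = (1/2, 1/2)
3. M is where the line through Z parallel to CP meets line CB ⇒ M = (-1, 1/2)
4. Y is the midpoint of PZ ⇒ Y = (1/2, 0)
5. H is the centroid of triangle YCB ⇒ H = (1/3, 1/3)
2·[MYH] = 5/12, 2·[PMZ] = 1/2
[MYH]:[PMZ] = 5/12:1/2 = 5/6

[MYH]:[PMZ] = 5/6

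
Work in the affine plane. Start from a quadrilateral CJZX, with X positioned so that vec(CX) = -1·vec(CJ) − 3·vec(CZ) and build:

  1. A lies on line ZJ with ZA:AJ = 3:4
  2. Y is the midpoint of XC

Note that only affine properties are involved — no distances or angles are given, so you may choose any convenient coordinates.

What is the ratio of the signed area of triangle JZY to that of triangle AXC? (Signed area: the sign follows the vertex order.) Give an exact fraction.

Work in coordinates with C = (0, 0), J = (1, 0), Z = (0, 1), X = (-1, -3).
1. A lies on line ZJ with ZA:AJ = 3:4 ⇒ A = (3/7, 4/7)
2. Y is the midpoint of XC ⇒ Y = (-1/2, -3/2)
2·[JZY] = 3, 2·[AXC] = -5/7
[JZY]:[AXC] = 3:-5/7 = -21/5

[JZY]:[AXC] = -21/5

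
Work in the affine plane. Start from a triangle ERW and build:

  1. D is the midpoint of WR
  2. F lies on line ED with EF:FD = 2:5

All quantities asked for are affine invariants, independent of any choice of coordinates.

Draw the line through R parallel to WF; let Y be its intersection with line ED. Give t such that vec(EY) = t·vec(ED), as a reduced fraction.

t = 12/7

Assign E = (0, 0), R = (1, 0), W = (0, 1) — the answer is frame-independent, so this choice is without loss of generality.
1. D is the midpoint of WR ⇒ D = (1/2, 1/2)
2. F lies on line ED with EF:FD = 2:5 ⇒ F = (1/7, 1/7)
through R parallel to WF: direction (1/7, -6/7); meets ED at Y = (6/7, 6/7)
Y = E + t·(D−E) with t = 12/7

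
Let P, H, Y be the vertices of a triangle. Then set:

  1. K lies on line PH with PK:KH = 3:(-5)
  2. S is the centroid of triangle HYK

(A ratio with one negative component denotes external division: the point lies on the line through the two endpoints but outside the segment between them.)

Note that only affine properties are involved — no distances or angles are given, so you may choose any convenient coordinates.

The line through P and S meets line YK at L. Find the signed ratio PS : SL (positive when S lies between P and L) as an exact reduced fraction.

PS:SL = 4/5

Work in coordinates with P = (0, 0), H = (1, 0), Y = (0, 1).
1. K lies on line PH with PK:KH = 3:(-5) ⇒ K = (-3/2, 0)
2. S is the centroid of triangle HYK ⇒ S = (-1/6, 1/3)
line PS meets YK at L = (-3/8, 3/4)
S = P + t·(L−P) with t = 4/9, so PS:SL = 4/9:5/9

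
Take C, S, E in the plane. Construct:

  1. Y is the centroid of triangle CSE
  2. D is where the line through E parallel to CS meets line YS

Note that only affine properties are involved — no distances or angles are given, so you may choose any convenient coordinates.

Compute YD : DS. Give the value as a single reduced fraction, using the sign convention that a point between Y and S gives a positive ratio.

YD:DS = -2/3

Choose coordinates C = (0, 0), S = (1, 0), E = (0, 1).
1. Y is the centroid of triangle CSE ⇒ Y = (1/3, 1/3)
2. D is where the line through E parallel to CS meets line YS ⇒ D = (-1, 1)
D = Y + t·(S−Y) with t = -2, so YD:DS = t:(1−t) = -2:3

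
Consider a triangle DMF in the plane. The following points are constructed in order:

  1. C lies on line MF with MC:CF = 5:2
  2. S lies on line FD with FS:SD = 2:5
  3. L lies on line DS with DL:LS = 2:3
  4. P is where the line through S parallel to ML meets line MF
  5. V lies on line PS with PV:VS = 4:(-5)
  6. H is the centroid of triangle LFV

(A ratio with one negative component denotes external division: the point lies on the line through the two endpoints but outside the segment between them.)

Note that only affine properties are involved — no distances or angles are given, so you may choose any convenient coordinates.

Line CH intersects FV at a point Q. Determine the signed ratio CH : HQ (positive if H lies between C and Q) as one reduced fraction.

Assign D = (0, 0), M = (1, 0), F = (0, 1) — the answer is frame-independent, so this choice is without loss of generality.
1. C lies on line MF with MC:CF = 5:2 ⇒ C = (2/7, 5/7)
2. S lies on line FD with FS:SD = 2:5 ⇒ S = (0, 5/7)
3. L lies on line DS with DL:LS = 2:3 ⇒ L = (0, 2/7)
4. P is where the line through S parallel to ML meets line MF ⇒ P = (2/5, 3/5)
5. V lies on line PS with PV:VS = 4:(-5) ⇒ V = (2, 1/7)
6. H is the centroid of triangle LFV ⇒ H = (2/3, 10/21)
line CH meets FV at Q = (-6/11, 95/77)
H = C + t·(Q−C) with t = -11/24, so CH:HQ = -11/24:35/24

CH:HQ = -11/35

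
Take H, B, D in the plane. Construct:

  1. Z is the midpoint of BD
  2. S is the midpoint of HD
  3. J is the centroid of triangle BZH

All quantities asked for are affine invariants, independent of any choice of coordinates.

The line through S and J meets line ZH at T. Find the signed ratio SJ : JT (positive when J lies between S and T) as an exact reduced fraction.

SJ:JT = -5/2

Set H = (0, 0), B = (1, 0), D = (0, 1); any affine frame gives the same invariant.
1. Z is the midpoint of BD ⇒ Z = (1/2, 1/2)
2. S is the midpoint of HD ⇒ S = (0, 1/2)
3. J is the centroid of triangle BZH ⇒ J = (1/2, 1/6)
line SJ meets ZH at T = (3/10, 3/10)
J = S + t·(T−S) with t = 5/3, so SJ:JT = 5/3:-2/3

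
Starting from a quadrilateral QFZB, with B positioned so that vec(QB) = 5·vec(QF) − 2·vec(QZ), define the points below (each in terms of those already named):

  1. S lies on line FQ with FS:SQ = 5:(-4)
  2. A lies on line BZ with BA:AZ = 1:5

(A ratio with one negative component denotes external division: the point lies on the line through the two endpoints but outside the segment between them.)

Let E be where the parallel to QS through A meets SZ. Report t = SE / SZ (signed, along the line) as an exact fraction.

Set Q = (0, 0), F = (1, 0), Z = (0, 1), B = (5, -2); any affine frame gives the same invariant.
1. S lies on line FQ with FS:SQ = 5:(-4) ⇒ S = (-4, 0)
2. A lies on line BZ with BA:AZ = 1:5 ⇒ A = (25/6, -3/2)
through A parallel to QS: direction (-4, 0); meets SZ at E = (-10, -3/2)
E = S + t·(Z−S) with t = -3/2

t = -3/2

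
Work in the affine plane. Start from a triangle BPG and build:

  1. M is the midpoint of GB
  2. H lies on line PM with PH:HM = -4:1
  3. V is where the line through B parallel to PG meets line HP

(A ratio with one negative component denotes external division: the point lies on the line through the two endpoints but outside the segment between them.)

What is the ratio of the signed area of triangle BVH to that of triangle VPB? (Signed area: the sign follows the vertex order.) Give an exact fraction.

[BVH]:[VPB] = 1/3

Set B = (0, 0), P = (1, 0), G = (0, 1); any affine frame gives the same invariant.
1. M is the midpoint of GB ⇒ M = (0, 1/2)
2. H lies on line PM with PH:HM = -4:1 ⇒ H = (-1/3, 2/3)
3. V is where the line through B parallel to PG meets line HP ⇒ V = (-1, 1)
2·[BVH] = -1/3, 2·[VPB] = -1
[BVH]:[VPB] = -1/3:-1 = 1/3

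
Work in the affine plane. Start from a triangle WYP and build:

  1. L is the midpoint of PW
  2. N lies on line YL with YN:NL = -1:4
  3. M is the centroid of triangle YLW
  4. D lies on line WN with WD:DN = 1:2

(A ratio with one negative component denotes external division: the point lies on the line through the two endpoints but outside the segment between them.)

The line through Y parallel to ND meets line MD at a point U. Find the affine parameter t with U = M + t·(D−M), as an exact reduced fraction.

Set W = (0, 0), Y = (1, 0), P = (0, 1); any affine frame gives the same invariant.
1. L is the midpoint of PW ⇒ L = (0, 1/2)
2. N lies on line YL with YN:NL = -1:4 ⇒ N = (4/3, -1/6)
3. M is the centroid of triangle YLW ⇒ M = (1/3, 1/6)
4. D lies on line WN with WD:DN = 1:2 ⇒ D = (4/9, -1/18)
through Y parallel to ND: direction (-8/9, 1/9); meets MD at U = (17/45, 7/90)
U = M + t·(D−M) with t = 2/5

t = 2/5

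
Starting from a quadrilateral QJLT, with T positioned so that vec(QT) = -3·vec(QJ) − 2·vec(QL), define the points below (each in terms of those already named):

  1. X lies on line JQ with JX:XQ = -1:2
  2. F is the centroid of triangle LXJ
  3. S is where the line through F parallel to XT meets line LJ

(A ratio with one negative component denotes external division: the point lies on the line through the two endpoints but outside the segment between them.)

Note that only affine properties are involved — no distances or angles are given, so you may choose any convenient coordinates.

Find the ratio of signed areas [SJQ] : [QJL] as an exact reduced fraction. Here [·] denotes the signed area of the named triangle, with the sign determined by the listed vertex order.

[SJQ]:[QJL] = -5/21

Work in coordinates with Q = (0, 0), J = (1, 0), L = (0, 1), T = (-3, -2).
1. X lies on line JQ with JX:XQ = -1:2 ⇒ X = (2, 0)
2. F is the centroid of triangle LXJ ⇒ F = (1, 1/3)
3. S is where the line through F parallel to XT meets line LJ ⇒ S = (16/21, 5/21)
2·[SJQ] = -5/21, 2·[QJL] = 1
[SJQ]:[QJL] = -5/21:1 = -5/21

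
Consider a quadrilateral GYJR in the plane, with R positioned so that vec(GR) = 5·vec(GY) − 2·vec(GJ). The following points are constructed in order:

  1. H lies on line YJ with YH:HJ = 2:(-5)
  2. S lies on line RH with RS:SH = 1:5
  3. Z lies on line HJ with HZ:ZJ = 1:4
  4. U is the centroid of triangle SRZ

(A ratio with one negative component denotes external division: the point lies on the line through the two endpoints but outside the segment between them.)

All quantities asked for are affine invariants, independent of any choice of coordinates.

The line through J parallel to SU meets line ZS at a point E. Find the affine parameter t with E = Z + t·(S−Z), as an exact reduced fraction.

t = 16

Assign G = (0, 0), Y = (1, 0), J = (0, 1), R = (5, -2) — the answer is frame-independent, so this choice is without loss of generality.
1. H lies on line YJ with YH:HJ = 2:(-5) ⇒ H = (5/3, -2/3)
2. S lies on line RH with RS:SH = 1:5 ⇒ S = (40/9, -16/9)
3. Z lies on line HJ with HZ:ZJ = 1:4 ⇒ Z = (4/3, -1/3)
4. U is the centroid of triangle SRZ ⇒ U = (97/27, -37/27)
through J parallel to SU: direction (-23/27, 11/27); meets ZS at E = (460/9, -211/9)
E = Z + t·(S−Z) with t = 16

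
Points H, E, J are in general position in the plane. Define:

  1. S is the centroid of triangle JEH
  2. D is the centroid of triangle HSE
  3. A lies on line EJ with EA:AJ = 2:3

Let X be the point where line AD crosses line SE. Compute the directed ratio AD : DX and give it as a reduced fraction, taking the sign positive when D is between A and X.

AD:DX = -11/5

Work in coordinates with H = (0, 0), E = (1, 0), J = (0, 1).
1. S is the centroid of triangle JEH ⇒ S = (1/3, 1/3)
2. D is the centroid of triangle HSE ⇒ D = (4/9, 1/9)
3. A lies on line EJ with EA:AJ = 2:3 ⇒ A = (3/5, 2/5)
line AD meets SE at X = (17/33, 8/33)
D = A + t·(X−A) with t = 11/6, so AD:DX = 11/6:-5/6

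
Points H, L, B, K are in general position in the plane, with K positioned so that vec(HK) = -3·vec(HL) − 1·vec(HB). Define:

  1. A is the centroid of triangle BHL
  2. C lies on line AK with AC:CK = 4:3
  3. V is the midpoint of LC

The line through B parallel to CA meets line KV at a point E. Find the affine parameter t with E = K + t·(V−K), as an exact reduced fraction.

Assign H = (0, 0), L = (1, 0), B = (0, 1), K = (-3, -1) — the answer is frame-independent, so this choice is without loss of generality.
1. A is the centroid of triangle BHL ⇒ A = (1/3, 1/3)
2. C lies on line AK with AC:CK = 4:3 ⇒ C = (-11/7, -3/7)
3. V is the midpoint of LC ⇒ V = (-2/7, -3/14)
through B parallel to CA: direction (40/21, 16/21); meets KV at E = (-215/21, -65/21)
E = K + t·(V−K) with t = -8/3

t = -8/3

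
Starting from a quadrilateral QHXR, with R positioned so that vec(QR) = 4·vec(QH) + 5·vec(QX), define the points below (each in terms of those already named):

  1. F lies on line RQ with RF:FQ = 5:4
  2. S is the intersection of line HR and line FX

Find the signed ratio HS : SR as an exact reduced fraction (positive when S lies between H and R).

HS:SR = 27/20

Work in coordinates with Q = (0, 0), H = (1, 0), X = (0, 1), R = (4, 5).
1. F lies on line RQ with RF:FQ = 5:4 ⇒ F = (16/9, 20/9)
2. S is the intersection of line HR and line FX ⇒ S = (128/47, 135/47)
S = H + t·(R−H) with t = 27/47, so HS:SR = t:(1−t) = 27/47:20/47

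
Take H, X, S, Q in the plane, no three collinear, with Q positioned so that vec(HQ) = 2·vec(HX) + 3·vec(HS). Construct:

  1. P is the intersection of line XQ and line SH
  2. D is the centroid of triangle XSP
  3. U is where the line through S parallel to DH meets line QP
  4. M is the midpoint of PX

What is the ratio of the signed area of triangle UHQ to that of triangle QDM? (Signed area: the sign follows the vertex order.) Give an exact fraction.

Work in coordinates with H = (0, 0), X = (1, 0), S = (0, 1), Q = (2, 3).
1. P is the intersection of line XQ and line SH ⇒ P = (0, -3)
2. D is the centroid of triangle XSP ⇒ D = (1/3, -2/3)
3. U is where the line through S parallel to DH meets line QP ⇒ U = (4/5, -3/5)
4. M is the midpoint of PX ⇒ M = (1/2, -3/2)
2·[UHQ] = -18/5, 2·[QDM] = 2
[UHQ]:[QDM] = -18/5:2 = -9/5

[UHQ]:[QDM] = -9/5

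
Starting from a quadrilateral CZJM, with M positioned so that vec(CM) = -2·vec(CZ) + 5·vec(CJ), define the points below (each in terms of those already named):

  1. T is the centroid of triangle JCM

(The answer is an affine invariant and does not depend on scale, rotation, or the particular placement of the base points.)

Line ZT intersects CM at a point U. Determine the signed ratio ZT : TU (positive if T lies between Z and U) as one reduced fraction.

Set C = (0, 0), Z = (1, 0), J = (0, 1), M = (-2, 5); any affine frame gives the same invariant.
1. T is the centroid of triangle JCM ⇒ T = (-2/3, 2)
line ZT meets CM at U = (-12/13, 30/13)
T = Z + t·(U−Z) with t = 13/15, so ZT:TU = 13/15:2/15

ZT:TU = 13/2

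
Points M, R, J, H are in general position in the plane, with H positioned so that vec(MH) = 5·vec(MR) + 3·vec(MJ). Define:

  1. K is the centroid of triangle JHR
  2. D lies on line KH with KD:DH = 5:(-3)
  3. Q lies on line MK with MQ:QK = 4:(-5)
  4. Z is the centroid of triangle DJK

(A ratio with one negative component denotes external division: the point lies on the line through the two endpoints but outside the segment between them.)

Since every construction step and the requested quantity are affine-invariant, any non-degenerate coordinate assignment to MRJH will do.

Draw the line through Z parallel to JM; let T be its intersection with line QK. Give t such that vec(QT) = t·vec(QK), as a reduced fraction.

t = 71/60

Set M = (0, 0), R = (1, 0), J = (0, 1), H = (5, 3); any affine frame gives the same invariant.
1. K is the centroid of triangle JHR ⇒ K = (2, 4/3)
2. D lies on line KH with KD:DH = 5:(-3) ⇒ D = (19/2, 11/2)
3. Q lies on line MK with MQ:QK = 4:(-5) ⇒ Q = (-8, -16/3)
4. Z is the centroid of triangle DJK ⇒ Z = (23/6, 47/18)
through Z parallel to JM: direction (0, -1); meets QK at T = (23/6, 23/9)
T = Q + t·(K−Q) with t = 71/60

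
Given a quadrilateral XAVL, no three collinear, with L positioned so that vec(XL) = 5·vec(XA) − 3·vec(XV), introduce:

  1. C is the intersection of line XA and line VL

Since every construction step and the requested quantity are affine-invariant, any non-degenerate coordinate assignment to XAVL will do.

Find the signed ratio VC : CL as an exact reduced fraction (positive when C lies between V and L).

Choose coordinates X = (0, 0), A = (1, 0), V = (0, 1), L = (5, -3).
1. C is the intersection of line XA and line VL ⇒ C = (5/4, 0)
C = V + t·(L−V) with t = 1/4, so VC:CL = t:(1−t) = 1/4:3/4

VC:CL = 1/3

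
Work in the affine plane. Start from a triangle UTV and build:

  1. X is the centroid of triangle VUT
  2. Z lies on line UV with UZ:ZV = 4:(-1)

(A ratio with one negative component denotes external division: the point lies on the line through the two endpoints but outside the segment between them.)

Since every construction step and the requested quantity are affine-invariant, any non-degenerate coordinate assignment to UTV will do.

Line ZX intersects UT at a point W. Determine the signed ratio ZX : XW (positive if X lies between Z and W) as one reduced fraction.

ZX:XW = 3

Choose coordinates U = (0, 0), T = (1, 0), V = (0, 1).
1. X is the centroid of triangle VUT ⇒ X = (1/3, 1/3)
2. Z lies on line UV with UZ:ZV = 4:(-1) ⇒ Z = (0, 4/3)
line ZX meets UT at W = (4/9, 0)
X = Z + t·(W−Z) with t = 3/4, so ZX:XW = 3/4:1/4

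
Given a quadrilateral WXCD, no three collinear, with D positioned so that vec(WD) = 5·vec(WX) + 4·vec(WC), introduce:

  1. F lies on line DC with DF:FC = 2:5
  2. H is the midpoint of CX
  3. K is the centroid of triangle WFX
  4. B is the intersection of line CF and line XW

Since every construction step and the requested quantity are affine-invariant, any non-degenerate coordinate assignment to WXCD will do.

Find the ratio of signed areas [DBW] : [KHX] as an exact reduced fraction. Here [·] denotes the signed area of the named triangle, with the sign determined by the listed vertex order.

[DBW]:[KHX] = 280/33

Assign W = (0, 0), X = (1, 0), C = (0, 1), D = (5, 4) — the answer is frame-independent, so this choice is without loss of generality.
1. F lies on line DC with DF:FC = 2:5 ⇒ F = (25/7, 22/7)
2. H is the midpoint of CX ⇒ H = (1/2, 1/2)
3. K is the centroid of triangle WFX ⇒ K = (32/21, 22/21)
4. B is the intersection of line CF and line XW ⇒ B = (-5/3, 0)
2·[DBW] = 20/3, 2·[KHX] = 11/14
[DBW]:[KHX] = 20/3:11/14 = 280/33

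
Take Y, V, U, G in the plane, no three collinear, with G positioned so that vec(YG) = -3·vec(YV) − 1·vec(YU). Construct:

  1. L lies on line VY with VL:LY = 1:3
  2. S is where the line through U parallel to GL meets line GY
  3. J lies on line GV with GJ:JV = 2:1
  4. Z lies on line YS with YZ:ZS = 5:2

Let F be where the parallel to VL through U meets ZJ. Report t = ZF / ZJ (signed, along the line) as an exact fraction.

Set Y = (0, 0), V = (1, 0), U = (0, 1), G = (-3, -1); any affine frame gives the same invariant.
1. L lies on line VY with VL:LY = 1:3 ⇒ L = (3/4, 0)
2. S is where the line through U parallel to GL meets line GY ⇒ S = (15, 5)
3. J lies on line GV with GJ:JV = 2:1 ⇒ J = (-1/3, -1/3)
4. Z lies on line YS with YZ:ZS = 5:2 ⇒ Z = (75/7, 25/7)
through U parallel to VL: direction (-1/4, 0); meets ZJ at F = (141/41, 1)
F = Z + t·(J−Z) with t = 27/41

t = 27/41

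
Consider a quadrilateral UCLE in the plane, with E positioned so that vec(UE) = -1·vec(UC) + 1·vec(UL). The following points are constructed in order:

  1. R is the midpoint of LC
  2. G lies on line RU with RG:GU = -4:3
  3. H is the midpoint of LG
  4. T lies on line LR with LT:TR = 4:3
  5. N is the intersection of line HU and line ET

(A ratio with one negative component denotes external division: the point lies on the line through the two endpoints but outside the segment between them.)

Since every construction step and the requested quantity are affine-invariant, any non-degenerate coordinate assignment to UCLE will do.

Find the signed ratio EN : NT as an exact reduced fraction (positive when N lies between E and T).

Set U = (0, 0), C = (1, 0), L = (0, 1), E = (-1, 1); any affine frame gives the same invariant.
1. R is the midpoint of LC ⇒ R = (1/2, 1/2)
2. G lies on line RU with RG:GU = -4:3 ⇒ G = (-3/2, -3/2)
3. H is the midpoint of LG ⇒ H = (-3/4, -1/4)
4. T lies on line LR with LT:TR = 4:3 ⇒ T = (2/7, 5/7)
5. N is the intersection of line HU and line ET ⇒ N = (7/5, 7/15)
N = E + t·(T−E) with t = 28/15, so EN:NT = t:(1−t) = 28/15:-13/15

EN:NT = -28/13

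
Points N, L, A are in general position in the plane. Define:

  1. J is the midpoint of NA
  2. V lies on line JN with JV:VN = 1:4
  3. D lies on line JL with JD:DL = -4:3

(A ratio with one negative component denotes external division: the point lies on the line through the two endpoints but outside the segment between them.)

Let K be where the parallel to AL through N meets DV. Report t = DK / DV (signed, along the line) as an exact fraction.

t = 25/21

Assign N = (0, 0), L = (1, 0), A = (0, 1) — the answer is frame-independent, so this choice is without loss of generality.
1. J is the midpoint of NA ⇒ J = (0, 1/2)
2. V lies on line JN with JV:VN = 1:4 ⇒ V = (0, 2/5)
3. D lies on line JL with JD:DL = -4:3 ⇒ D = (4, -3/2)
through N parallel to AL: direction (1, -1); meets DV at K = (-16/21, 16/21)
K = D + t·(V−D) with t = 25/21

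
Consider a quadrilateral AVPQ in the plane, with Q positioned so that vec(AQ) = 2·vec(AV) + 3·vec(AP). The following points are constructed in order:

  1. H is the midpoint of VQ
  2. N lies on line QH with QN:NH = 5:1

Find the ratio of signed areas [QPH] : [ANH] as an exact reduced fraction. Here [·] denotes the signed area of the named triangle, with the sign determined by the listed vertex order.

Work in coordinates with A = (0, 0), V = (1, 0), P = (0, 1), Q = (2, 3).
1. H is the midpoint of VQ ⇒ H = (3/2, 3/2)
2. N lies on line QH with QN:NH = 5:1 ⇒ N = (19/12, 7/4)
2·[QPH] = 2, 2·[ANH] = -1/4
[QPH]:[ANH] = 2:-1/4 = -8

[QPH]:[ANH] = -8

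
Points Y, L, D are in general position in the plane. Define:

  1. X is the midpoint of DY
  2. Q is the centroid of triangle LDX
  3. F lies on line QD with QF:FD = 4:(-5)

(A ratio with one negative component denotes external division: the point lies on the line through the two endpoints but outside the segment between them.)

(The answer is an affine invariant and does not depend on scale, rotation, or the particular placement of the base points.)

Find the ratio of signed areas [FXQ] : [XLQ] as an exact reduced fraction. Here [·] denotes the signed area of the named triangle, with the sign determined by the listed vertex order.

Choose coordinates Y = (0, 0), L = (1, 0), D = (0, 1).
1. X is the midpoint of DY ⇒ X = (0, 1/2)
2. Q is the centroid of triangle LDX ⇒ Q = (1/3, 1/2)
3. F lies on line QD with QF:FD = 4:(-5) ⇒ F = (5/3, -3/2)
2·[FXQ] = -2/3, 2·[XLQ] = 1/6
[FXQ]:[XLQ] = -2/3:1/6 = -4

[FXQ]:[XLQ] = -4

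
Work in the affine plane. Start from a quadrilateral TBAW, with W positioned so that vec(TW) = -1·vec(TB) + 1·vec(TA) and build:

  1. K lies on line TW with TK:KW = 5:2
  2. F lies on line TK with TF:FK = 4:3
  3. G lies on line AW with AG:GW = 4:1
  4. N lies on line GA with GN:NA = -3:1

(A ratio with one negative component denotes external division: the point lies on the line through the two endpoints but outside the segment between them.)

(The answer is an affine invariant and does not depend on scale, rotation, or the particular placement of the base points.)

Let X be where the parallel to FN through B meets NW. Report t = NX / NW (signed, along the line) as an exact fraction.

Assign T = (0, 0), B = (1, 0), A = (0, 1), W = (-1, 1) — the answer is frame-independent, so this choice is without loss of generality.
1. K lies on line TW with TK:KW = 5:2 ⇒ K = (-5/7, 5/7)
2. F lies on line TK with TF:FK = 4:3 ⇒ F = (-20/49, 20/49)
3. G lies on line AW with AG:GW = 4:1 ⇒ G = (-4/5, 1)
4. N lies on line GA with GN:NA = -3:1 ⇒ N = (2/5, 1)
through B parallel to FN: direction (198/245, 29/49); meets NW at X = (343/145, 1)
X = N + t·(W−N) with t = -285/203

t = -285/203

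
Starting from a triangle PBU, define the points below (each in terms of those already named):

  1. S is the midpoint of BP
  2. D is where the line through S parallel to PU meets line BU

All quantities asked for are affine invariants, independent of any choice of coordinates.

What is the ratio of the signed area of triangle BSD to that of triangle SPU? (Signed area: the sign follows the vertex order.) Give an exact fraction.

[BSD]:[SPU] = 1/2

Assign P = (0, 0), B = (1, 0), U = (0, 1) — the answer is frame-independent, so this choice is without loss of generality.
1. S is the midpoint of BP ⇒ S = (1/2, 0)
2. D is where the line through S parallel to PU meets line BU ⇒ D = (1/2, 1/2)
2·[BSD] = -1/4, 2·[SPU] = -1/2
[BSD]:[SPU] = -1/4:-1/2 = 1/2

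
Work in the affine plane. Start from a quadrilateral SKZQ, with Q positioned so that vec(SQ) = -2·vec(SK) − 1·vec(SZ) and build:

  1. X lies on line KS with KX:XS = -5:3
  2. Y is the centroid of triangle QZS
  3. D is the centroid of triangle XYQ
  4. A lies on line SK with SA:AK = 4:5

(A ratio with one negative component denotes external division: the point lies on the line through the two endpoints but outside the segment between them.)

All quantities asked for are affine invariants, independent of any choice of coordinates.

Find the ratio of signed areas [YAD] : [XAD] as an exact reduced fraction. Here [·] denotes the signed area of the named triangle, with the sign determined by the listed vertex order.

Assign S = (0, 0), K = (1, 0), Z = (0, 1), Q = (-2, -1) — the answer is frame-independent, so this choice is without loss of generality.
1. X lies on line KS with KX:XS = -5:3 ⇒ X = (-3/2, 0)
2. Y is the centroid of triangle QZS ⇒ Y = (-2/3, 0)
3. D is the centroid of triangle XYQ ⇒ D = (-25/18, -1/3)
4. A lies on line SK with SA:AK = 4:5 ⇒ A = (4/9, 0)
2·[YAD] = -10/27, 2·[XAD] = -35/54
[YAD]:[XAD] = -10/27:-35/54 = 4/7

[YAD]:[XAD] = 4/7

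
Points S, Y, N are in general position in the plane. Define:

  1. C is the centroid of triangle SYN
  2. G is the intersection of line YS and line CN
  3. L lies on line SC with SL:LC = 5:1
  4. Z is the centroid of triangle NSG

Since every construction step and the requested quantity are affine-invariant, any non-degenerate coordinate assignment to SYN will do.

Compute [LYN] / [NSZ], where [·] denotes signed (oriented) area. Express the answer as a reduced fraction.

[LYN]:[NSZ] = 8/3

Assign S = (0, 0), Y = (1, 0), N = (0, 1) — the answer is frame-independent, so this choice is without loss of generality.
1. C is the centroid of triangle SYN ⇒ C = (1/3, 1/3)
2. G is the intersection of line YS and line CN ⇒ G = (1/2, 0)
3. L lies on line SC with SL:LC = 5:1 ⇒ L = (5/18, 5/18)
4. Z is the centroid of triangle NSG ⇒ Z = (1/6, 1/3)
2·[LYN] = 4/9, 2·[NSZ] = 1/6
[LYN]:[NSZ] = 4/9:1/6 = 8/3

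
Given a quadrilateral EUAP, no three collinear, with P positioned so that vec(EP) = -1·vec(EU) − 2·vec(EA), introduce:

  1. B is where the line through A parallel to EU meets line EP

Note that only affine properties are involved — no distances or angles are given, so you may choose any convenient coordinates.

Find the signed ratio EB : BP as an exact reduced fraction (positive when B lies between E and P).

Set E = (0, 0), U = (1, 0), A = (0, 1), P = (-1, -2); any affine frame gives the same invariant.
1. B is where the line through A parallel to EU meets line EP ⇒ B = (1/2, 1)
B = E + t·(P−E) with t = -1/2, so EB:BP = t:(1−t) = -1/2:3/2

EB:BP = -1/3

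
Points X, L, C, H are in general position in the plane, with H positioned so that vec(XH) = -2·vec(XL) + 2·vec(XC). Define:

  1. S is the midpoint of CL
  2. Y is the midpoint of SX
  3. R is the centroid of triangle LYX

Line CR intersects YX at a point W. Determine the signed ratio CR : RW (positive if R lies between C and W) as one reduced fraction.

Set X = (0, 0), L = (1, 0), C = (0, 1), H = (-2, 2); any affine frame gives the same invariant.
1. S is the midpoint of CL ⇒ S = (1/2, 1/2)
2. Y is the midpoint of SX ⇒ Y = (1/4, 1/4)
3. R is the centroid of triangle LYX ⇒ R = (5/12, 1/12)
line CR meets YX at W = (5/16, 5/16)
R = C + t·(W−C) with t = 4/3, so CR:RW = 4/3:-1/3

CR:RW = -4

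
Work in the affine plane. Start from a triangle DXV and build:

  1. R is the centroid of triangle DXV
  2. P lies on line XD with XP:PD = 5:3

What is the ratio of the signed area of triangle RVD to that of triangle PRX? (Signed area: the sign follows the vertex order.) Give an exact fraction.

Set D = (0, 0), X = (1, 0), V = (0, 1); any affine frame gives the same invariant.
1. R is the centroid of triangle DXV ⇒ R = (1/3, 1/3)
2. P lies on line XD with XP:PD = 5:3 ⇒ P = (3/8, 0)
2·[RVD] = 1/3, 2·[PRX] = -5/24
[RVD]:[PRX] = 1/3:-5/24 = -8/5

[RVD]:[PRX] = -8/5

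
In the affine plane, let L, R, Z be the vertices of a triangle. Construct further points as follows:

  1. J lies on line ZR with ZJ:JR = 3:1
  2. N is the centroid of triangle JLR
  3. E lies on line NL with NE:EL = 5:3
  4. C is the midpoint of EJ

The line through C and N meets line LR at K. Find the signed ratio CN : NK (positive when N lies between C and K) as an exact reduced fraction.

Work in coordinates with L = (0, 0), R = (1, 0), Z = (0, 1).
1. J lies on line ZR with ZJ:JR = 3:1 ⇒ J = (3/4, 1/4)
2. N is the centroid of triangle JLR ⇒ N = (7/12, 1/12)
3. E lies on line NL with NE:EL = 5:3 ⇒ E = (7/32, 1/32)
4. C is the midpoint of EJ ⇒ C = (31/64, 9/64)
line CN meets LR at K = (8/11, 0)
N = C + t·(K−C) with t = 11/27, so CN:NK = 11/27:16/27

CN:NK = 11/16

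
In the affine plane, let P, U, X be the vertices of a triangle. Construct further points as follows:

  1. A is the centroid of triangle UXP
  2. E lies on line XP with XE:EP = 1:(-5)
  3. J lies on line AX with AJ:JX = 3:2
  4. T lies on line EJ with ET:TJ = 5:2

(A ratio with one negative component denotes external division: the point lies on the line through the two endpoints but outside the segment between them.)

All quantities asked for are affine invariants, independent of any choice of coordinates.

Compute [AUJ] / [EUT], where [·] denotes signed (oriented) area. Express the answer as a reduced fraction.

Set P = (0, 0), U = (1, 0), X = (0, 1); any affine frame gives the same invariant.
1. A is the centroid of triangle UXP ⇒ A = (1/3, 1/3)
2. E lies on line XP with XE:EP = 1:(-5) ⇒ E = (0, 5/4)
3. J lies on line AX with AJ:JX = 3:2 ⇒ J = (2/15, 11/15)
4. T lies on line EJ with ET:TJ = 5:2 ⇒ T = (2/21, 37/42)
2·[AUJ] = 1/5, 2·[EUT] = -1/4
[AUJ]:[EUT] = 1/5:-1/4 = -4/5

[AUJ]:[EUT] = -4/5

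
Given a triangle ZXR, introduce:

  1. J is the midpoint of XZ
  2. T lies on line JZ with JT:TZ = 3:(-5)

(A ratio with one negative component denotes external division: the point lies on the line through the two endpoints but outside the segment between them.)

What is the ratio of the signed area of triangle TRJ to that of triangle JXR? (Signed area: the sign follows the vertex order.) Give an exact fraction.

Choose coordinates Z = (0, 0), X = (1, 0), R = (0, 1).
1. J is the midpoint of XZ ⇒ J = (1/2, 0)
2. T lies on line JZ with JT:TZ = 3:(-5) ⇒ T = (5/4, 0)
2·[TRJ] = 3/4, 2·[JXR] = 1/2
[TRJ]:[JXR] = 3/4:1/2 = 3/2

[TRJ]:[JXR] = 3/2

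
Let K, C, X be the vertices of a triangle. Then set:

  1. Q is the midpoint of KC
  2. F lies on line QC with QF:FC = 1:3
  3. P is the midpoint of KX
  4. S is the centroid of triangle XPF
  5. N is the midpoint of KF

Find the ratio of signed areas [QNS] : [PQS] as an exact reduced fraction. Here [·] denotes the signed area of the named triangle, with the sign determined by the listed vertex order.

Choose coordinates K = (0, 0), C = (1, 0), X = (0, 1).
1. Q is the midpoint of KC ⇒ Q = (1/2, 0)
2. F lies on line QC with QF:FC = 1:3 ⇒ F = (5/8, 0)
3. P is the midpoint of KX ⇒ P = (0, 1/2)
4. S is the centroid of triangle XPF ⇒ S = (5/24, 1/2)
5. N is the midpoint of KF ⇒ N = (5/16, 0)
2·[QNS] = -3/32, 2·[PQS] = 5/48
[QNS]:[PQS] = -3/32:5/48 = -9/10

[QNS]:[PQS] = -9/10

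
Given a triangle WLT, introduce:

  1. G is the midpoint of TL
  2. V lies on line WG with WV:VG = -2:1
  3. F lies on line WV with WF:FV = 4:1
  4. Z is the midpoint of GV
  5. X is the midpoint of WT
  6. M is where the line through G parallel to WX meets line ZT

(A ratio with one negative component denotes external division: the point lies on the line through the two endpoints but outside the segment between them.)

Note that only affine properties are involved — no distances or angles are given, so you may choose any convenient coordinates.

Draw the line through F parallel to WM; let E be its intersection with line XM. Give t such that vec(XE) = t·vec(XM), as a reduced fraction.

Set W = (0, 0), L = (1, 0), T = (0, 1); any affine frame gives the same invariant.
1. G is the midpoint of TL ⇒ G = (1/2, 1/2)
2. V lies on line WG with WV:VG = -2:1 ⇒ V = (1, 1)
3. F lies on line WV with WF:FV = 4:1 ⇒ F = (4/5, 4/5)
4. Z is the midpoint of GV ⇒ Z = (3/4, 3/4)
5. X is the midpoint of WT ⇒ X = (0, 1/2)
6. M is where the line through G parallel to WX meets line ZT ⇒ M = (1/2, 5/6)
through F parallel to WM: direction (1/2, 5/6); meets XM at E = (31/30, 107/90)
E = X + t·(M−X) with t = 31/15

t = 31/15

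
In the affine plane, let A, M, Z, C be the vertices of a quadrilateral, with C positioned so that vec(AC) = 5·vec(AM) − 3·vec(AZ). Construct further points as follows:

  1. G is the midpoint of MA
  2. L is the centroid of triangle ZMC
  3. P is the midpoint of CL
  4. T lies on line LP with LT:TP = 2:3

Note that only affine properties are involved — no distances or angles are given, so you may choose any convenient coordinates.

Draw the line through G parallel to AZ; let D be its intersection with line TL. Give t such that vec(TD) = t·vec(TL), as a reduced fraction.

Assign A = (0, 0), M = (1, 0), Z = (0, 1), C = (5, -3) — the answer is frame-independent, so this choice is without loss of generality.
1. G is the midpoint of MA ⇒ G = (1/2, 0)
2. L is the centroid of triangle ZMC ⇒ L = (2, -2/3)
3. P is the midpoint of CL ⇒ P = (7/2, -11/6)
4. T lies on line LP with LT:TP = 2:3 ⇒ T = (13/5, -17/15)
through G parallel to AZ: direction (0, 1); meets TL at D = (1/2, 1/2)
D = T + t·(L−T) with t = 7/2

t = 7/2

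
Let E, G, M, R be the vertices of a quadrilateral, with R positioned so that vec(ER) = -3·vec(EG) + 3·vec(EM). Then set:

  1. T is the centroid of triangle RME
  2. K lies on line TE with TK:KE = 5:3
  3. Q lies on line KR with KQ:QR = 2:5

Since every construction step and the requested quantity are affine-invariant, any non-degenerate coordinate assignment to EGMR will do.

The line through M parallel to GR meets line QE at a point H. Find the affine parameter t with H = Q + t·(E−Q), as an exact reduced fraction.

Choose coordinates E = (0, 0), G = (1, 0), M = (0, 1), R = (-3, 3).
1. T is the centroid of triangle RME ⇒ T = (-1, 4/3)
2. K lies on line TE with TK:KE = 5:3 ⇒ K = (-3/8, 1/2)
3. Q lies on line KR with KQ:QR = 2:5 ⇒ Q = (-9/8, 17/14)
through M parallel to GR: direction (-4, 3); meets QE at H = (-252/83, 272/83)
H = Q + t·(E−Q) with t = -141/83

t = -141/83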